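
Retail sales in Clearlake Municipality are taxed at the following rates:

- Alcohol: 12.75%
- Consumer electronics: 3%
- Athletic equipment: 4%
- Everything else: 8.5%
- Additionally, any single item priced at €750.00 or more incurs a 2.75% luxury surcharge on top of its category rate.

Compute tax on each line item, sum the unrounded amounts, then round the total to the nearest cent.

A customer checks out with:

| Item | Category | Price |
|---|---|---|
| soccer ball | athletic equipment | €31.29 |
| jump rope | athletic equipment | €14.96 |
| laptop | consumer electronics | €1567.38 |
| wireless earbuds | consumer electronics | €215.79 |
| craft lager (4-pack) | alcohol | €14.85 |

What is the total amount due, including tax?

€1944.61

Soccer ball €31.29: athletic equipment → 4% → €1.2516
Jump rope €14.96: athletic equipment → 4% → €0.5984
Laptop €1567.38: consumer electronics → 3% + 2.75% surcharge = 5.75% → €90.12435
Wireless earbuds €215.79: consumer electronics → 3% → €6.4737
Craft lager (4-pack) €14.85: alcohol → 12.75% → €1.893375
Subtotal = €1844.27; unrounded tax = €100.341425 → €100.34; total due = €1944.61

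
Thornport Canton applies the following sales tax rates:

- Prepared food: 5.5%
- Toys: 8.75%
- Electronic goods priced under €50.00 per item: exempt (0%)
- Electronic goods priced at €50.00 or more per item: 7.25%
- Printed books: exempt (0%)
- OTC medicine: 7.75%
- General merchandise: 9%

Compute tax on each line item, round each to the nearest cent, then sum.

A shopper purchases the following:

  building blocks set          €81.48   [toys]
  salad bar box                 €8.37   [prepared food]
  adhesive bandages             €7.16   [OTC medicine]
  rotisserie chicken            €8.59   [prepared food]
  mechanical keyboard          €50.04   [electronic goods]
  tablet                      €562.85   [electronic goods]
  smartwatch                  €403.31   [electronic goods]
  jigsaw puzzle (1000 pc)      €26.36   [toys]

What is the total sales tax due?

Building blocks set €81.48: toys → 8.75% → €7.13
Salad bar box €8.37: prepared food → 5.5% → €0.46
Adhesive bandages €7.16: OTC medicine → 7.75% → €0.55
Rotisserie chicken €8.59: prepared food → 5.5% → €0.47
Mechanical keyboard €50.04: electronic goods, €50.00 or more → 7.25% → €3.63
Tablet €562.85: electronic goods, €50.00 or more → 7.25% → €40.81
Smartwatch €403.31: electronic goods, €50.00 or more → 7.25% → €29.24
Jigsaw puzzle (1000 pc) €26.36: toys → 8.75% → €2.31
Total tax = €7.13 + €0.46 + €0.55 + €0.47 + €3.63 + €40.81 + €29.24 + €2.31 = €84.60

€84.60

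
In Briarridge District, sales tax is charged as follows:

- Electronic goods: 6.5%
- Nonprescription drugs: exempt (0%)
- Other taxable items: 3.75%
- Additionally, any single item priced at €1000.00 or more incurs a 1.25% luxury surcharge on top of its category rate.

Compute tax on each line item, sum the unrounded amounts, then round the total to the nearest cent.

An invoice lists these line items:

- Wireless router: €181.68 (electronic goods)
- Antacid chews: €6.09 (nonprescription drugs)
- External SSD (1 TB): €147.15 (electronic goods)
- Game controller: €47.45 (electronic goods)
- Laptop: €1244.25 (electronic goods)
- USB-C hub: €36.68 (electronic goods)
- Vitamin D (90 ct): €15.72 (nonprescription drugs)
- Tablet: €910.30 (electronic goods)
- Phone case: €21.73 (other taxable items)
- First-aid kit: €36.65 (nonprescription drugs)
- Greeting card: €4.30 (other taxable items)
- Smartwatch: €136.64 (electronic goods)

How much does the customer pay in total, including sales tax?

€2980.94

Wireless router €181.68: electronic goods → 6.5% → €11.8092
Antacid chews €6.09: nonprescription drugs → 0% → €0.00
External SSD (1 TB) €147.15: electronic goods → 6.5% → €9.56475
Game controller €47.45: electronic goods → 6.5% → €3.08425
Laptop €1244.25: electronic goods → 6.5% + 1.25% surcharge = 7.75% → €96.429375
USB-C hub €36.68: electronic goods → 6.5% → €2.3842
Vitamin D (90 ct) €15.72: nonprescription drugs → 0% → €0.00
Tablet €910.30: electronic goods → 6.5% → €59.1695
Phone case €21.73: other taxable items → 3.75% → €0.814875
First-aid kit €36.65: nonprescription drugs → 0% → €0.00
Greeting card €4.30: other taxable items → 3.75% → €0.16125
Smartwatch €136.64: electronic goods → 6.5% → €8.8816
Subtotal = €2788.64; unrounded tax = €192.299 → €192.30; total due = €2980.94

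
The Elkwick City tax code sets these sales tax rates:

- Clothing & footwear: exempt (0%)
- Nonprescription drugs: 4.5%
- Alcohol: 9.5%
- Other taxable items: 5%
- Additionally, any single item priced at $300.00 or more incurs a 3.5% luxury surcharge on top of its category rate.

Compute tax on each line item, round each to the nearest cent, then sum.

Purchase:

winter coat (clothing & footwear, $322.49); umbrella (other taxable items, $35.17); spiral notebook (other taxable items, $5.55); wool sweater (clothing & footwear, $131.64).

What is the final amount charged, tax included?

$508.18

Winter coat $322.49: clothing & footwear → 0% + 3.5% surcharge = 3.5% → $11.29
Umbrella $35.17: other taxable items → 5% → $1.76
Spiral notebook $5.55: other taxable items → 5% → $0.28
Wool sweater $131.64: clothing & footwear → 0% → $0.00
Subtotal = $494.85; tax = $13.33; total due = $508.18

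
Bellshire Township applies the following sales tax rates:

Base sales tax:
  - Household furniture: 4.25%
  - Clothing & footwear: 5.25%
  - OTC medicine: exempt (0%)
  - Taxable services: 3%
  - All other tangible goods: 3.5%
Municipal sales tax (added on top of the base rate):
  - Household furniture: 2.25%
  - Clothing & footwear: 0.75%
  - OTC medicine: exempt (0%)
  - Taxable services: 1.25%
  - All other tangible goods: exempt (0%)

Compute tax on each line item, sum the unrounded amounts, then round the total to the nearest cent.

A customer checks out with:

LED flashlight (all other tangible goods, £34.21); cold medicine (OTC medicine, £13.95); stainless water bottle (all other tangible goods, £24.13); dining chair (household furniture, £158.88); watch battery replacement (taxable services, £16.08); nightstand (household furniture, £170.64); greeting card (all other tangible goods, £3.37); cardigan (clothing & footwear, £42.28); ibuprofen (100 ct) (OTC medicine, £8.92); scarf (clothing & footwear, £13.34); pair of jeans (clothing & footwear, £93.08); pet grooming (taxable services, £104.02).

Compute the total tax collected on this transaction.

LED flashlight £34.21: all other tangible goods → 3.5% + 0% municipal = 3.5% → £1.19735
Cold medicine £13.95: OTC medicine → 0% + 0% municipal = 0% → £0.00
Stainless water bottle £24.13: all other tangible goods → 3.5% + 0% municipal = 3.5% → £0.84455
Dining chair £158.88: household furniture → 4.25% + 2.25% municipal = 6.5% → £10.3272
Watch battery replacement £16.08: taxable services → 3% + 1.25% municipal = 4.25% → £0.6834
Nightstand £170.64: household furniture → 4.25% + 2.25% municipal = 6.5% → £11.0916
Greeting card £3.37: all other tangible goods → 3.5% + 0% municipal = 3.5% → £0.11795
Cardigan £42.28: clothing & footwear → 5.25% + 0.75% municipal = 6% → £2.5368
Ibuprofen (100 ct) £8.92: OTC medicine → 0% + 0% municipal = 0% → £0.00
Scarf £13.34: clothing & footwear → 5.25% + 0.75% municipal = 6% → £0.8004
Pair of jeans £93.08: clothing & footwear → 5.25% + 0.75% municipal = 6% → £5.5848
Pet grooming £104.02: taxable services → 3% + 1.25% municipal = 4.25% → £4.42085
Unrounded tax sum = £37.6049 → £37.60

£37.60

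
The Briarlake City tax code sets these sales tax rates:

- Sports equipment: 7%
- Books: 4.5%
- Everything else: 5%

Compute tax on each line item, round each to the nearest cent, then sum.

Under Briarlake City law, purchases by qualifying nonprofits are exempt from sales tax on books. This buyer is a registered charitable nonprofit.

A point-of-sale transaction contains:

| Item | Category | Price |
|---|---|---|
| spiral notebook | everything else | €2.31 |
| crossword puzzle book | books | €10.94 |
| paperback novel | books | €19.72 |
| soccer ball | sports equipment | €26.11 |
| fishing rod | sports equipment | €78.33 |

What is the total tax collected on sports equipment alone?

Soccer ball €26.11: sports equipment → 7% → €1.83
Fishing rod €78.33: sports equipment → 7% → €5.48
Tax on sports equipment = €1.83 + €5.48 = €7.31

€7.31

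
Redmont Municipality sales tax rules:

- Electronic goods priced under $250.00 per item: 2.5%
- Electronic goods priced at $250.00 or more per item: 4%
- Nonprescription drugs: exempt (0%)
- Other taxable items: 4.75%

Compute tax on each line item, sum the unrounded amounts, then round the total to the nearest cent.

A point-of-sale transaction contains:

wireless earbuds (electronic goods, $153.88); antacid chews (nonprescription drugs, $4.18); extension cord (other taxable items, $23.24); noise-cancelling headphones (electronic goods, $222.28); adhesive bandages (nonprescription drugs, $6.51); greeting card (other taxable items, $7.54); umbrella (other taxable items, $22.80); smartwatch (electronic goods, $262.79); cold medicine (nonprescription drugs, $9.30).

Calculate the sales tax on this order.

$22.46

Wireless earbuds $153.88: electronic goods, under $250.00 → 2.5% → $3.847
Antacid chews $4.18: nonprescription drugs → 0% → $0.00
Extension cord $23.24: other taxable items → 4.75% → $1.1039
Noise-cancelling headphones $222.28: electronic goods, under $250.00 → 2.5% → $5.557
Adhesive bandages $6.51: nonprescription drugs → 0% → $0.00
Greeting card $7.54: other taxable items → 4.75% → $0.35815
Umbrella $22.80: other taxable items → 4.75% → $1.083
Smartwatch $262.79: electronic goods, $250.00 or more → 4% → $10.5116
Cold medicine $9.30: nonprescription drugs → 0% → $0.00
Unrounded tax sum = $22.46065 → $22.46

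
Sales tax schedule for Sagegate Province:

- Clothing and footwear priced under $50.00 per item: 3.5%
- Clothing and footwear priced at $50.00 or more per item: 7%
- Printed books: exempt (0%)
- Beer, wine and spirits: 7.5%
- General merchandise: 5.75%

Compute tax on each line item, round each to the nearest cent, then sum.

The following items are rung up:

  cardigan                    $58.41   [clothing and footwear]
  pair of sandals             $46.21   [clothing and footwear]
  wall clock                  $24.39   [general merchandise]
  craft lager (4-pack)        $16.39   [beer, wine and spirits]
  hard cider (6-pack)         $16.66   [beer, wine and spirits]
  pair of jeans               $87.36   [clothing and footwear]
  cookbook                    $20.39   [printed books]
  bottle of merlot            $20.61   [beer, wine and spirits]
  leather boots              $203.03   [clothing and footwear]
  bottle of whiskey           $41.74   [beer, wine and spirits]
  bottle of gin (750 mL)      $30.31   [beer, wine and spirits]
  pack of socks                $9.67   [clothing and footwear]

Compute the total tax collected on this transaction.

Cardigan $58.41: clothing and footwear, $50.00 or more → 7% → $4.09
Pair of sandals $46.21: clothing and footwear, under $50.00 → 3.5% → $1.62
Wall clock $24.39: general merchandise → 5.75% → $1.40
Craft lager (4-pack) $16.39: beer, wine and spirits → 7.5% → $1.23
Hard cider (6-pack) $16.66: beer, wine and spirits → 7.5% → $1.25
Pair of jeans $87.36: clothing and footwear, $50.00 or more → 7% → $6.12
Cookbook $20.39: printed books → 0% → $0.00
Bottle of merlot $20.61: beer, wine and spirits → 7.5% → $1.55
Leather boots $203.03: clothing and footwear, $50.00 or more → 7% → $14.21
Bottle of whiskey $41.74: beer, wine and spirits → 7.5% → $3.13
Bottle of gin (750 mL) $30.31: beer, wine and spirits → 7.5% → $2.27
Pack of socks $9.67: clothing and footwear, under $50.00 → 3.5% → $0.34
Total tax = $4.09 + $1.62 + $1.40 + $1.23 + $1.25 + $6.12 + $1.55 + $14.21 + $3.13 + $2.27 + $0.34 = $37.21

$37.21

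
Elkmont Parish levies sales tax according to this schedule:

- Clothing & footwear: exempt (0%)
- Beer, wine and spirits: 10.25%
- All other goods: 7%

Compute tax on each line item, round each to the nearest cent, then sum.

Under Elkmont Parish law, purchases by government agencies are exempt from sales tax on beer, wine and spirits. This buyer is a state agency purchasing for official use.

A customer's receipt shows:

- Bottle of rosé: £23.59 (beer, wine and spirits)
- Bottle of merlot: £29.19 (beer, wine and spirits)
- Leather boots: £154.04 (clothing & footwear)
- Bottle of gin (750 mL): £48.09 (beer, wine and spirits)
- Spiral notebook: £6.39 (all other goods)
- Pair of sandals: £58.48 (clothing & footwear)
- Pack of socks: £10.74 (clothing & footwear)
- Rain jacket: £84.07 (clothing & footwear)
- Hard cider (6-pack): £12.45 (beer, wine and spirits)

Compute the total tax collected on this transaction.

£0.45

Bottle of rosé £23.59: beer, wine and spirits, buyer-exempt → 0% → £0.00
Bottle of merlot £29.19: beer, wine and spirits, buyer-exempt → 0% → £0.00
Leather boots £154.04: clothing & footwear → 0% → £0.00
Bottle of gin (750 mL) £48.09: beer, wine and spirits, buyer-exempt → 0% → £0.00
Spiral notebook £6.39: all other goods → 7% → £0.45
Pair of sandals £58.48: clothing & footwear → 0% → £0.00
Pack of socks £10.74: clothing & footwear → 0% → £0.00
Rain jacket £84.07: clothing & footwear → 0% → £0.00
Hard cider (6-pack) £12.45: beer, wine and spirits, buyer-exempt → 0% → £0.00
Total tax = £0.45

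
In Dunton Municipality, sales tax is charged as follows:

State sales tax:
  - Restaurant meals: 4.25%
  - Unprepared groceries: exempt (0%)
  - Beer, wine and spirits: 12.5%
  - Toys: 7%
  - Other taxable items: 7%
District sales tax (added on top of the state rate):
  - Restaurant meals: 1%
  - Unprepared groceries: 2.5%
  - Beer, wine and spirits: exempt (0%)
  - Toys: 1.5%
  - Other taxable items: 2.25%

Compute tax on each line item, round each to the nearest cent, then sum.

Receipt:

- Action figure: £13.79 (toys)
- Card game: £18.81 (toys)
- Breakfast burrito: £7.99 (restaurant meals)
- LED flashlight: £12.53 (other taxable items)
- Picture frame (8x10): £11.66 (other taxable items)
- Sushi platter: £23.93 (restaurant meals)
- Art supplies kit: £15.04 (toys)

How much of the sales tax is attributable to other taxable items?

LED flashlight £12.53: other taxable items → 7% + 2.25% district = 9.25% → £1.16
Picture frame (8x10) £11.66: other taxable items → 7% + 2.25% district = 9.25% → £1.08
Tax on other taxable items = £1.16 + £1.08 = £2.24

£2.24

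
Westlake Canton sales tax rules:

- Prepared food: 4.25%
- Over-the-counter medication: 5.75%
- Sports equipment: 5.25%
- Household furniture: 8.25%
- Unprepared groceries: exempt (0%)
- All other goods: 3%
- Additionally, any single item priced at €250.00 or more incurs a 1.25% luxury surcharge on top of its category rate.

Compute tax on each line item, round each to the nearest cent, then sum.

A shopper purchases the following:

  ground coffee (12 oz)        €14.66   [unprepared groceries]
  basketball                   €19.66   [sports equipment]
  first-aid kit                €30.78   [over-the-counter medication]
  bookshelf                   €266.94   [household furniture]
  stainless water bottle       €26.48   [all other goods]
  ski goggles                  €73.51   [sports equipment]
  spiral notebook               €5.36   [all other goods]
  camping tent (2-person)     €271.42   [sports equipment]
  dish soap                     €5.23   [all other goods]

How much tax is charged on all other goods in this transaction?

Stainless water bottle €26.48: all other goods → 3% → €0.79
Spiral notebook €5.36: all other goods → 3% → €0.16
Dish soap €5.23: all other goods → 3% → €0.16
Tax on all other goods = €0.79 + €0.16 + €0.16 = €1.11

€1.11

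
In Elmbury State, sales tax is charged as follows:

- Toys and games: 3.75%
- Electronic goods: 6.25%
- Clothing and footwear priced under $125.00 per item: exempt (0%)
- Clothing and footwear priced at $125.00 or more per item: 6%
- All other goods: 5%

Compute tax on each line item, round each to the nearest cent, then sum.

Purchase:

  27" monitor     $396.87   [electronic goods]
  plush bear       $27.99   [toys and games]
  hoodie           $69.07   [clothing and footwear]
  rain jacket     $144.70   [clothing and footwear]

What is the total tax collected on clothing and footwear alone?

$8.68

Hoodie $69.07: clothing and footwear, under $125.00 → 0% → $0.00
Rain jacket $144.70: clothing and footwear, $125.00 or more → 6% → $8.68
Tax on clothing and footwear = $0.00 + $8.68 = $8.68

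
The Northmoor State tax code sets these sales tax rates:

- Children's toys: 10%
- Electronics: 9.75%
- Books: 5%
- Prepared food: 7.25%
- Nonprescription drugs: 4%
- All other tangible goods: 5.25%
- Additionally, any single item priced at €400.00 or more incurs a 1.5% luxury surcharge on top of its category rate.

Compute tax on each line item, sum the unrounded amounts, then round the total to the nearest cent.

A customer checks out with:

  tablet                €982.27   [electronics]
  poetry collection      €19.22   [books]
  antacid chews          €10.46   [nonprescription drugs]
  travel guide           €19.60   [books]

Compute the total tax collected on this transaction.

€112.86

Tablet €982.27: electronics → 9.75% + 1.5% surcharge = 11.25% → €110.505375
Poetry collection €19.22: books → 5% → €0.961
Antacid chews €10.46: nonprescription drugs → 4% → €0.4184
Travel guide €19.60: books → 5% → €0.98
Unrounded tax sum = €112.864775 → €112.86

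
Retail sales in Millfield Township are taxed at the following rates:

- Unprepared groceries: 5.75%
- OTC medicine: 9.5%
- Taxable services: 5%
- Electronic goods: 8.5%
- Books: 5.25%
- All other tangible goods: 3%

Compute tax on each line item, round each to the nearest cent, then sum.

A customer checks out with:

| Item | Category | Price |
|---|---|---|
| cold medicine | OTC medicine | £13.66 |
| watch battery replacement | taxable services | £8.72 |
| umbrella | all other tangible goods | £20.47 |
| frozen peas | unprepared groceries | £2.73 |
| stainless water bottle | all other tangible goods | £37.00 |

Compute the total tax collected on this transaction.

£3.62

Cold medicine £13.66: OTC medicine → 9.5% → £1.30
Watch battery replacement £8.72: taxable services → 5% → £0.44
Umbrella £20.47: all other tangible goods → 3% → £0.61
Frozen peas £2.73: unprepared groceries → 5.75% → £0.16
Stainless water bottle £37.00: all other tangible goods → 3% → £1.11
Total tax = £1.30 + £0.44 + £0.61 + £0.16 + £1.11 = £3.62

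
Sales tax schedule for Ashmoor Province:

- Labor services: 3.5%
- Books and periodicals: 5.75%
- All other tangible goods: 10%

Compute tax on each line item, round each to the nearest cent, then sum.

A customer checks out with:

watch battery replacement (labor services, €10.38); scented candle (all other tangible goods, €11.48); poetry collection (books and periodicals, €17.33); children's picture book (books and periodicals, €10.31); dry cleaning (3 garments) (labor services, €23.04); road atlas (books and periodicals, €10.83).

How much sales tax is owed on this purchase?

Watch battery replacement €10.38: labor services → 3.5% → €0.36
Scented candle €11.48: all other tangible goods → 10% → €1.15
Poetry collection €17.33: books and periodicals → 5.75% → €1.00
Children's picture book €10.31: books and periodicals → 5.75% → €0.59
Dry cleaning (3 garments) €23.04: labor services → 3.5% → €0.81
Road atlas €10.83: books and periodicals → 5.75% → €0.62
Total tax = €0.36 + €1.15 + €1.00 + €0.59 + €0.81 + €0.62 = €4.53

€4.53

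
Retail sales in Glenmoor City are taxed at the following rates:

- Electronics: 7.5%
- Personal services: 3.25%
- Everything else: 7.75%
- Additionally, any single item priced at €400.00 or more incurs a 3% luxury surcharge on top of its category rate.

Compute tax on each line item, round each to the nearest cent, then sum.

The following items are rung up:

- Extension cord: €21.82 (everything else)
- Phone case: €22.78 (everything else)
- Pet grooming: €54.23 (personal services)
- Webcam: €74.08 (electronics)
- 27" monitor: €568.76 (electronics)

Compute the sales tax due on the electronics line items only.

€65.28

Webcam €74.08: electronics → 7.5% → €5.56
27" monitor €568.76: electronics → 7.5% + 3% surcharge = 10.5% → €59.72
Tax on electronics = €5.56 + €59.72 = €65.28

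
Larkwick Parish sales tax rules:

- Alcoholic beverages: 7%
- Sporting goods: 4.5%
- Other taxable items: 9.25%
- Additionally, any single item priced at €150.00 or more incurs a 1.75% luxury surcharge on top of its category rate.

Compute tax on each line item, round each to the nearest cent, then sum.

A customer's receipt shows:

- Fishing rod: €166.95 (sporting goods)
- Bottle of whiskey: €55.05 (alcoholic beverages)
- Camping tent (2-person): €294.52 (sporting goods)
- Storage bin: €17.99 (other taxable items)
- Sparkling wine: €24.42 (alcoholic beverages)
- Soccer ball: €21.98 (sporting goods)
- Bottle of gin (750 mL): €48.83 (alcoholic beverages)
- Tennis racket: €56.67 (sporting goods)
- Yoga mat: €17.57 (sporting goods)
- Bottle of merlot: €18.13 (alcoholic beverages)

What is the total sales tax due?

€45.08

Fishing rod €166.95: sporting goods → 4.5% + 1.75% surcharge = 6.25% → €10.43
Bottle of whiskey €55.05: alcoholic beverages → 7% → €3.85
Camping tent (2-person) €294.52: sporting goods → 4.5% + 1.75% surcharge = 6.25% → €18.41
Storage bin €17.99: other taxable items → 9.25% → €1.66
Sparkling wine €24.42: alcoholic beverages → 7% → €1.71
Soccer ball €21.98: sporting goods → 4.5% → €0.99
Bottle of gin (750 mL) €48.83: alcoholic beverages → 7% → €3.42
Tennis racket €56.67: sporting goods → 4.5% → €2.55
Yoga mat €17.57: sporting goods → 4.5% → €0.79
Bottle of merlot €18.13: alcoholic beverages → 7% → €1.27
Total tax = €10.43 + €3.85 + €18.41 + €1.66 + €1.71 + €0.99 + €3.42 + €2.55 + €0.79 + €1.27 = €45.08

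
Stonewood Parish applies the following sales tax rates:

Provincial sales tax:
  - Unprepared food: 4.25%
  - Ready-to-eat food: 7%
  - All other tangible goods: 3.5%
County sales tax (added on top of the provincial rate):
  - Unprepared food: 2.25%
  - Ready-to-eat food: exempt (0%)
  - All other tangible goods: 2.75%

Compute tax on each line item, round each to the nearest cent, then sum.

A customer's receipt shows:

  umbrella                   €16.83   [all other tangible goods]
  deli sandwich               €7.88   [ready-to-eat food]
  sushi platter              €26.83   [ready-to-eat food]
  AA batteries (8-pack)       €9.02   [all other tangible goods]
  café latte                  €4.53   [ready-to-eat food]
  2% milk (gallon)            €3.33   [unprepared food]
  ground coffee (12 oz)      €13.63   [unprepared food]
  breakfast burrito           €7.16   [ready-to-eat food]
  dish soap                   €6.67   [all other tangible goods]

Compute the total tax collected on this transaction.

€6.39

Umbrella €16.83: all other tangible goods → 3.5% + 2.75% county = 6.25% → €1.05
Deli sandwich €7.88: ready-to-eat food → 7% + 0% county = 7% → €0.55
Sushi platter €26.83: ready-to-eat food → 7% + 0% county = 7% → €1.88
AA batteries (8-pack) €9.02: all other tangible goods → 3.5% + 2.75% county = 6.25% → €0.56
Café latte €4.53: ready-to-eat food → 7% + 0% county = 7% → €0.32
2% milk (gallon) €3.33: unprepared food → 4.25% + 2.25% county = 6.5% → €0.22
Ground coffee (12 oz) €13.63: unprepared food → 4.25% + 2.25% county = 6.5% → €0.89
Breakfast burrito €7.16: ready-to-eat food → 7% + 0% county = 7% → €0.50
Dish soap €6.67: all other tangible goods → 3.5% + 2.75% county = 6.25% → €0.42
Total tax = €1.05 + €0.55 + €1.88 + €0.56 + €0.32 + €0.22 + €0.89 + €0.50 + €0.42 = €6.39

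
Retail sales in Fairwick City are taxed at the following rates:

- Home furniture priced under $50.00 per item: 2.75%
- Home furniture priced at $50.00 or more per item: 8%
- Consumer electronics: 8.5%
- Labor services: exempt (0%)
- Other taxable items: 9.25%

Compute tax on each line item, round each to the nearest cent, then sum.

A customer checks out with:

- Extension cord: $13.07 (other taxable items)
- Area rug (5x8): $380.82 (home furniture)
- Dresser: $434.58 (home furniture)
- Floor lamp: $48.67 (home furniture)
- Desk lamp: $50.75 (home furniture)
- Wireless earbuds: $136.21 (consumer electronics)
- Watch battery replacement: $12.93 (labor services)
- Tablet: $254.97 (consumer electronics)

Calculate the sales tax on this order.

$105.10

Extension cord $13.07: other taxable items → 9.25% → $1.21
Area rug (5x8) $380.82: home furniture, $50.00 or more → 8% → $30.47
Dresser $434.58: home furniture, $50.00 or more → 8% → $34.77
Floor lamp $48.67: home furniture, under $50.00 → 2.75% → $1.34
Desk lamp $50.75: home furniture, $50.00 or more → 8% → $4.06
Wireless earbuds $136.21: consumer electronics → 8.5% → $11.58
Watch battery replacement $12.93: labor services → 0% → $0.00
Tablet $254.97: consumer electronics → 8.5% → $21.67
Total tax = $1.21 + $30.47 + $34.77 + $1.34 + $4.06 + $11.58 + $21.67 = $105.10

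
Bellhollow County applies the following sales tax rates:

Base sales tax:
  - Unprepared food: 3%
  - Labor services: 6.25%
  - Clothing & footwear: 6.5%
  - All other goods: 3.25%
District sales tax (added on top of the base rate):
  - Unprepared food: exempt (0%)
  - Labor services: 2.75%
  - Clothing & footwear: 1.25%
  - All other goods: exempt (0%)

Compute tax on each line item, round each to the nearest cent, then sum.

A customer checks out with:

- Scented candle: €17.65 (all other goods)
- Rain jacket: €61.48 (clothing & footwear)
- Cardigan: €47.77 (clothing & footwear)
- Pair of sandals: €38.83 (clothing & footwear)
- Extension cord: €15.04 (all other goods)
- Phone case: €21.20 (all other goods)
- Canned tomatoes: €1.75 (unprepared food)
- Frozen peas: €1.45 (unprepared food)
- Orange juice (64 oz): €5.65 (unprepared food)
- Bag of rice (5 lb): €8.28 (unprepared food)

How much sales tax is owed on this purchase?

€13.73

Scented candle €17.65: all other goods → 3.25% + 0% district = 3.25% → €0.57
Rain jacket €61.48: clothing & footwear → 6.5% + 1.25% district = 7.75% → €4.76
Cardigan €47.77: clothing & footwear → 6.5% + 1.25% district = 7.75% → €3.70
Pair of sandals €38.83: clothing & footwear → 6.5% + 1.25% district = 7.75% → €3.01
Extension cord €15.04: all other goods → 3.25% + 0% district = 3.25% → €0.49
Phone case €21.20: all other goods → 3.25% + 0% district = 3.25% → €0.69
Canned tomatoes €1.75: unprepared food → 3% + 0% district = 3% → €0.05
Frozen peas €1.45: unprepared food → 3% + 0% district = 3% → €0.04
Orange juice (64 oz) €5.65: unprepared food → 3% + 0% district = 3% → €0.17
Bag of rice (5 lb) €8.28: unprepared food → 3% + 0% district = 3% → €0.25
Total tax = €0.57 + €4.76 + €3.70 + €3.01 + €0.49 + €0.69 + €0.05 + €0.04 + €0.17 + €0.25 = €13.73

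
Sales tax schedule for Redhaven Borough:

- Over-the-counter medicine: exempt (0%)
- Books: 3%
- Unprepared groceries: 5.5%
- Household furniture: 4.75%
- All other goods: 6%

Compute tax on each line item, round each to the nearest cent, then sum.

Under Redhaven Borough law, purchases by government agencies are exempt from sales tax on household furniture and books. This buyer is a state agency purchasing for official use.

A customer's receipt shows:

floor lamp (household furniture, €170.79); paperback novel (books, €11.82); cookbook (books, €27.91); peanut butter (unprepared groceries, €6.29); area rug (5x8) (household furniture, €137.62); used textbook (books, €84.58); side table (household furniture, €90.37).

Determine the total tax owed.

€0.35

Floor lamp €170.79: household furniture, buyer-exempt → 0% → €0.00
Paperback novel €11.82: books, buyer-exempt → 0% → €0.00
Cookbook €27.91: books, buyer-exempt → 0% → €0.00
Peanut butter €6.29: unprepared groceries → 5.5% → €0.35
Area rug (5x8) €137.62: household furniture, buyer-exempt → 0% → €0.00
Used textbook €84.58: books, buyer-exempt → 0% → €0.00
Side table €90.37: household furniture, buyer-exempt → 0% → €0.00
Total tax = €0.35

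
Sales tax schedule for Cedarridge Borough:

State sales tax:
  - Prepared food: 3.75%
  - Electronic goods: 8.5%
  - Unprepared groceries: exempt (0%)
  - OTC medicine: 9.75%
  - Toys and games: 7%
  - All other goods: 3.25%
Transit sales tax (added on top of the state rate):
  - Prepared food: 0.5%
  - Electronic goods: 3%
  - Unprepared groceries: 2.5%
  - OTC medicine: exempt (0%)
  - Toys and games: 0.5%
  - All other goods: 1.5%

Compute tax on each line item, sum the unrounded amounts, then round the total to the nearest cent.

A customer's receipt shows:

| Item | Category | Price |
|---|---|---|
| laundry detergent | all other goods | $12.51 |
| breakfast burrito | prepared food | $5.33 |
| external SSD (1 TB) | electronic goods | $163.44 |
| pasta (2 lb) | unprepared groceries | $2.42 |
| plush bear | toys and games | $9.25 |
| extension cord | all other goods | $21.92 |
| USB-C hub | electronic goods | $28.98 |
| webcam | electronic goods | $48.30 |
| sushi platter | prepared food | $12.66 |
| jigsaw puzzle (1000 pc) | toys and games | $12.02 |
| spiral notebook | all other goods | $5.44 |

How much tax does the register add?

$32.00

Laundry detergent $12.51: all other goods → 3.25% + 1.5% transit = 4.75% → $0.594225
Breakfast burrito $5.33: prepared food → 3.75% + 0.5% transit = 4.25% → $0.226525
External SSD (1 TB) $163.44: electronic goods → 8.5% + 3% transit = 11.5% → $18.7956
Pasta (2 lb) $2.42: unprepared groceries → 0% + 2.5% transit = 2.5% → $0.0605
Plush bear $9.25: toys and games → 7% + 0.5% transit = 7.5% → $0.69375
Extension cord $21.92: all other goods → 3.25% + 1.5% transit = 4.75% → $1.0412
USB-C hub $28.98: electronic goods → 8.5% + 3% transit = 11.5% → $3.3327
Webcam $48.30: electronic goods → 8.5% + 3% transit = 11.5% → $5.5545
Sushi platter $12.66: prepared food → 3.75% + 0.5% transit = 4.25% → $0.53805
Jigsaw puzzle (1000 pc) $12.02: toys and games → 7% + 0.5% transit = 7.5% → $0.9015
Spiral notebook $5.44: all other goods → 3.25% + 1.5% transit = 4.75% → $0.2584
Unrounded tax sum = $31.99695 → $32.00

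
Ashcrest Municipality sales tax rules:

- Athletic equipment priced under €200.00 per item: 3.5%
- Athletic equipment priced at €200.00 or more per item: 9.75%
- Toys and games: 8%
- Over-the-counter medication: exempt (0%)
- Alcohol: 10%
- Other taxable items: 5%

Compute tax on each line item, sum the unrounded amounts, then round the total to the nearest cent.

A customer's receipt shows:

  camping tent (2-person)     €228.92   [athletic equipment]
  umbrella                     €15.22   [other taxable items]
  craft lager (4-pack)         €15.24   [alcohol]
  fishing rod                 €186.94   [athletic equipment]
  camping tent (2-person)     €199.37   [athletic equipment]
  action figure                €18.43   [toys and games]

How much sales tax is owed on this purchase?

€39.60

Camping tent (2-person) €228.92: athletic equipment, €200.00 or more → 9.75% → €22.3197
Umbrella €15.22: other taxable items → 5% → €0.761
Craft lager (4-pack) €15.24: alcohol → 10% → €1.524
Fishing rod €186.94: athletic equipment, under €200.00 → 3.5% → €6.5429
Camping tent (2-person) €199.37: athletic equipment, under €200.00 → 3.5% → €6.97795
Action figure €18.43: toys and games → 8% → €1.4744
Unrounded tax sum = €39.59995 → €39.60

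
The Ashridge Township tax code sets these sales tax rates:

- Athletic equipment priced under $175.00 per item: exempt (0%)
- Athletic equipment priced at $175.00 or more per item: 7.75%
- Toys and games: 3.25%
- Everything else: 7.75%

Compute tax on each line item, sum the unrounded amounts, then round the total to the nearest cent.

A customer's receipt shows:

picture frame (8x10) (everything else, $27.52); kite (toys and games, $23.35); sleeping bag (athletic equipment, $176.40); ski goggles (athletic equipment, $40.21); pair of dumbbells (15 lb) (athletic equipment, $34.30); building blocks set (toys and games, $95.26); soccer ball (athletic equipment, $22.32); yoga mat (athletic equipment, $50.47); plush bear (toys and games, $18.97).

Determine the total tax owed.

$20.28

Picture frame (8x10) $27.52: everything else → 7.75% → $2.1328
Kite $23.35: toys and games → 3.25% → $0.758875
Sleeping bag $176.40: athletic equipment, $175.00 or more → 7.75% → $13.671
Ski goggles $40.21: athletic equipment, under $175.00 → 0% → $0.00
Pair of dumbbells (15 lb) $34.30: athletic equipment, under $175.00 → 0% → $0.00
Building blocks set $95.26: toys and games → 3.25% → $3.09595
Soccer ball $22.32: athletic equipment, under $175.00 → 0% → $0.00
Yoga mat $50.47: athletic equipment, under $175.00 → 0% → $0.00
Plush bear $18.97: toys and games → 3.25% → $0.616525
Unrounded tax sum = $20.27515 → $20.28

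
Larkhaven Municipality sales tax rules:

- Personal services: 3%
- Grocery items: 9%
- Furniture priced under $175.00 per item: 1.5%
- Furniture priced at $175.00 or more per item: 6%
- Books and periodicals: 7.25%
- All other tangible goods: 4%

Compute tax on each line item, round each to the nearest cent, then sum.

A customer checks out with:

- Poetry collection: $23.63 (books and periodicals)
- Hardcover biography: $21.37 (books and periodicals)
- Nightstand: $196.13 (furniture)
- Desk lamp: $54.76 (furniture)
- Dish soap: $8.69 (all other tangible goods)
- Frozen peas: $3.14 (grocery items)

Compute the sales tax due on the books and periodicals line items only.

$3.26

Poetry collection $23.63: books and periodicals → 7.25% → $1.71
Hardcover biography $21.37: books and periodicals → 7.25% → $1.55
Tax on books and periodicals = $1.71 + $1.55 = $3.26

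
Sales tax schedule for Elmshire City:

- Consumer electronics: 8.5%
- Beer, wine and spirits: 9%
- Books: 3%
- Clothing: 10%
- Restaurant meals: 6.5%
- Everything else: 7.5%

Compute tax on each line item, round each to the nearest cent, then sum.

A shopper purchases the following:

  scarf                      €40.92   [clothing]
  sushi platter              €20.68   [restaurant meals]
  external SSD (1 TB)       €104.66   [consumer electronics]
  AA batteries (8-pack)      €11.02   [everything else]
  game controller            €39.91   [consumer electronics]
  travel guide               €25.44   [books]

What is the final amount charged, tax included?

€261.94

Scarf €40.92: clothing → 10% → €4.09
Sushi platter €20.68: restaurant meals → 6.5% → €1.34
External SSD (1 TB) €104.66: consumer electronics → 8.5% → €8.90
AA batteries (8-pack) €11.02: everything else → 7.5% → €0.83
Game controller €39.91: consumer electronics → 8.5% → €3.39
Travel guide €25.44: books → 3% → €0.76
Subtotal = €242.63; tax = €19.31; total due = €261.94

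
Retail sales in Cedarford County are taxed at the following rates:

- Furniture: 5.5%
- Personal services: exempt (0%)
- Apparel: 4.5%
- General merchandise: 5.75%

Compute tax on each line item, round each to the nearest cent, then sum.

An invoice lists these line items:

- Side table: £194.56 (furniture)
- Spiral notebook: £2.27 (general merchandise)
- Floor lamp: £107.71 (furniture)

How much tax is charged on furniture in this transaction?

£16.62

Side table £194.56: furniture → 5.5% → £10.70
Floor lamp £107.71: furniture → 5.5% → £5.92
Tax on furniture = £10.70 + £5.92 = £16.62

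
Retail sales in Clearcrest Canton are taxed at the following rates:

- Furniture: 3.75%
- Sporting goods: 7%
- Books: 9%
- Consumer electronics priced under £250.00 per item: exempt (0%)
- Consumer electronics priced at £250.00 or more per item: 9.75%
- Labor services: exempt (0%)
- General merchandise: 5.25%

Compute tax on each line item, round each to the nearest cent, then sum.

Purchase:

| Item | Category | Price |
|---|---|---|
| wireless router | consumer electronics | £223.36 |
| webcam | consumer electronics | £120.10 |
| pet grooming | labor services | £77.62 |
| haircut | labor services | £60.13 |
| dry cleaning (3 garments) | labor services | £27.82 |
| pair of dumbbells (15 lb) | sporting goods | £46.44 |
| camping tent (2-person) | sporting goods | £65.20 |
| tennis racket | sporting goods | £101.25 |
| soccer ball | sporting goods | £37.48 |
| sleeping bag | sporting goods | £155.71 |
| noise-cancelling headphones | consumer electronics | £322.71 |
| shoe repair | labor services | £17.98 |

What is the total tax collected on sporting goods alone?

Pair of dumbbells (15 lb) £46.44: sporting goods → 7% → £3.25
Camping tent (2-person) £65.20: sporting goods → 7% → £4.56
Tennis racket £101.25: sporting goods → 7% → £7.09
Soccer ball £37.48: sporting goods → 7% → £2.62
Sleeping bag £155.71: sporting goods → 7% → £10.90
Tax on sporting goods = £3.25 + £4.56 + £7.09 + £2.62 + £10.90 = £28.42

£28.42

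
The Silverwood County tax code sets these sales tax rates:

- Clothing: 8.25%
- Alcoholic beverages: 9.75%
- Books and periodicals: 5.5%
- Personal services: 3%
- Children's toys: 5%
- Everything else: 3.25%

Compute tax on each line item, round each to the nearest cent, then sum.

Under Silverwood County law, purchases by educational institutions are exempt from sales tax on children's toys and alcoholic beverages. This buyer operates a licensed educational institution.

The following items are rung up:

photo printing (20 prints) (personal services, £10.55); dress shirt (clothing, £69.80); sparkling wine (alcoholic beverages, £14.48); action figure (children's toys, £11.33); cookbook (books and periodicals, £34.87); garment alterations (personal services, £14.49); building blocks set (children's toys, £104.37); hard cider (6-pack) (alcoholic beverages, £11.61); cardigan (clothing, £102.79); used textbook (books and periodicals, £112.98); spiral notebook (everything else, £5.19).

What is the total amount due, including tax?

Photo printing (20 prints) £10.55: personal services → 3% → £0.32
Dress shirt £69.80: clothing → 8.25% → £5.76
Sparkling wine £14.48: alcoholic beverages, buyer-exempt → 0% → £0.00
Action figure £11.33: children's toys, buyer-exempt → 0% → £0.00
Cookbook £34.87: books and periodicals → 5.5% → £1.92
Garment alterations £14.49: personal services → 3% → £0.43
Building blocks set £104.37: children's toys, buyer-exempt → 0% → £0.00
Hard cider (6-pack) £11.61: alcoholic beverages, buyer-exempt → 0% → £0.00
Cardigan £102.79: clothing → 8.25% → £8.48
Used textbook £112.98: books and periodicals → 5.5% → £6.21
Spiral notebook £5.19: everything else → 3.25% → £0.17
Subtotal = £492.46; tax = £23.29; total due = £515.75

£515.75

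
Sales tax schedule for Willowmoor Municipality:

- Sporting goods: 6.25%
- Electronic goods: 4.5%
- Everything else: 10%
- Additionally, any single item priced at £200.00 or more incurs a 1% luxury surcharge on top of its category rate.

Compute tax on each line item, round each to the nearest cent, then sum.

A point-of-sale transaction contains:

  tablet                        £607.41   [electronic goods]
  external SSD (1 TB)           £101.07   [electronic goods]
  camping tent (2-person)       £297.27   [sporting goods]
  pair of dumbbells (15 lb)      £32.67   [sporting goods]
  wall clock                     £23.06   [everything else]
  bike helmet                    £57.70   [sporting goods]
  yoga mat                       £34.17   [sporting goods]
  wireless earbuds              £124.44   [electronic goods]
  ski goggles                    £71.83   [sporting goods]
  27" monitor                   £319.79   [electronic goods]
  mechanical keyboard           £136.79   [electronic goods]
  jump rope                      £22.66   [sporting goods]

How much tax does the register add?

Tablet £607.41: electronic goods → 4.5% + 1% surcharge = 5.5% → £33.41
External SSD (1 TB) £101.07: electronic goods → 4.5% → £4.55
Camping tent (2-person) £297.27: sporting goods → 6.25% + 1% surcharge = 7.25% → £21.55
Pair of dumbbells (15 lb) £32.67: sporting goods → 6.25% → £2.04
Wall clock £23.06: everything else → 10% → £2.31
Bike helmet £57.70: sporting goods → 6.25% → £3.61
Yoga mat £34.17: sporting goods → 6.25% → £2.14
Wireless earbuds £124.44: electronic goods → 4.5% → £5.60
Ski goggles £71.83: sporting goods → 6.25% → £4.49
27" monitor £319.79: electronic goods → 4.5% + 1% surcharge = 5.5% → £17.59
Mechanical keyboard £136.79: electronic goods → 4.5% → £6.16
Jump rope £22.66: sporting goods → 6.25% → £1.42
Total tax = £33.41 + £4.55 + £21.55 + £2.04 + £2.31 + £3.61 + £2.14 + £5.60 + £4.49 + £17.59 + £6.16 + £1.42 = £104.87

£104.87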